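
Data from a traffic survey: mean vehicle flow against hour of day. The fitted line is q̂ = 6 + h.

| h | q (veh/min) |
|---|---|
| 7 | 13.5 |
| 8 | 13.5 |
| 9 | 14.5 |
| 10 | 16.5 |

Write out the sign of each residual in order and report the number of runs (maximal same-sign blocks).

3 runs

h=7: q̂ = 6 + 7 = 13; e = 13.5 − 13 = 0.5
h=8: q̂ = 6 + 8 = 14; e = 13.5 − 14 = -0.5
h=9: q̂ = 6 + 9 = 15; e = 14.5 − 15 = -0.5
h=10: q̂ = 6 + 10 = 16; e = 16.5 − 16 = 0.5
Signs: + − − +
Runs: +×1, −×2, +×1 → 3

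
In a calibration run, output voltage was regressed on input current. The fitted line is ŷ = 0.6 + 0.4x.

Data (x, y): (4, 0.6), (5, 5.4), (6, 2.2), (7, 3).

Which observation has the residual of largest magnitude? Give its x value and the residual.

x = 5, e = 2.8

x=4: ŷ = 0.6 + 0.4·4 = 2.2; e = 0.6 − 2.2 = -1.6
x=5: ŷ = 0.6 + 0.4·5 = 2.6; e = 5.4 − 2.6 = 2.8
x=6: ŷ = 0.6 + 0.4·6 = 3; e = 2.2 − 3 = -0.8
x=7: ŷ = 0.6 + 0.4·7 = 3.4; e = 3 − 3.4 = -0.4
Largest |e| is 2.8 at x = 5, residual 2.8.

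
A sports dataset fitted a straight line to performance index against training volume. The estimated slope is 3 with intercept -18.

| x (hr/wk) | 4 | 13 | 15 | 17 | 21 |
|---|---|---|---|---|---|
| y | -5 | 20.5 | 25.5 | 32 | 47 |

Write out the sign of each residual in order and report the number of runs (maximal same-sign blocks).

x=4: ŷ = -18 + 3·4 = -6; e = -5 − (-6) = 1
x=13: ŷ = -18 + 3·13 = 21; e = 20.5 − 21 = -0.5
x=15: ŷ = -18 + 3·15 = 27; e = 25.5 − 27 = -1.5
x=17: ŷ = -18 + 3·17 = 33; e = 32 − 33 = -1
x=21: ŷ = -18 + 3·21 = 45; e = 47 − 45 = 2
Signs: + − − − +
Runs: +×1, −×3, +×1 → 3

3 runs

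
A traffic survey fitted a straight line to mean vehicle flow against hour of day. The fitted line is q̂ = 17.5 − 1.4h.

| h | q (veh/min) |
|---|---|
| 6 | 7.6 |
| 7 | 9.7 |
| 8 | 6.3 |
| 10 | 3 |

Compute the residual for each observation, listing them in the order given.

-1.5, 2, 0, -0.5

h=6: q̂ = 17.5 − 1.4·6 = 9.1; r = 7.6 − 9.1 = -1.5
h=7: q̂ = 17.5 − 1.4·7 = 7.7; r = 9.7 − 7.7 = 2
h=8: q̂ = 17.5 − 1.4·8 = 6.3; r = 6.3 − 6.3 = 0
h=10: q̂ = 17.5 − 1.4·10 = 3.5; r = 3 − 3.5 = -0.5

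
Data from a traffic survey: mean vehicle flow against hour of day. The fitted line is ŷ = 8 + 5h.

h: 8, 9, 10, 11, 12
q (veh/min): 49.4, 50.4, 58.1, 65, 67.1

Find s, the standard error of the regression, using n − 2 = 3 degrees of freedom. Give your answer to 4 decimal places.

s = 2.1245

h=8: ŷ = 8 + 5·8 = 48; e = 49.4 − 48 = 1.4
h=9: ŷ = 8 + 5·9 = 53; e = 50.4 − 53 = -2.6
h=10: ŷ = 8 + 5·10 = 58; e = 58.1 − 58 = 0.1
h=11: ŷ = 8 + 5·11 = 63; e = 65 − 63 = 2
h=12: ŷ = 8 + 5·12 = 68; e = 67.1 − 68 = -0.9
SSE = 1.96 + 6.76 + 0.01 + 4 + 0.81 = 13.54
s = √(13.54/3) = √4.51333 ≈ 2.1245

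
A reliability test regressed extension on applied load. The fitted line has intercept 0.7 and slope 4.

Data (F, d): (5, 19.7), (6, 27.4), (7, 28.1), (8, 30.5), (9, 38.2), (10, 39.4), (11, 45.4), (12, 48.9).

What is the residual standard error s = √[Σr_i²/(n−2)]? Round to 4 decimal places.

s = 1.7301

F=5: ŷ = 0.7 + 4·5 = 20.7; r = 19.7 − 20.7 = -1
F=6: ŷ = 0.7 + 4·6 = 24.7; r = 27.4 − 24.7 = 2.7
F=7: ŷ = 0.7 + 4·7 = 28.7; r = 28.1 − 28.7 = -0.6
F=8: ŷ = 0.7 + 4·8 = 32.7; r = 30.5 − 32.7 = -2.2
F=9: ŷ = 0.7 + 4·9 = 36.7; r = 38.2 − 36.7 = 1.5
F=10: ŷ = 0.7 + 4·10 = 40.7; r = 39.4 − 40.7 = -1.3
F=11: ŷ = 0.7 + 4·11 = 44.7; r = 45.4 − 44.7 = 0.7
F=12: ŷ = 0.7 + 4·12 = 48.7; r = 48.9 − 48.7 = 0.2
SSE = 1 + 7.29 + 0.36 + 4.84 + 2.25 + 1.69 + 0.49 + 0.04 = 17.96
s = √(17.96/6) = √2.99333 ≈ 1.7301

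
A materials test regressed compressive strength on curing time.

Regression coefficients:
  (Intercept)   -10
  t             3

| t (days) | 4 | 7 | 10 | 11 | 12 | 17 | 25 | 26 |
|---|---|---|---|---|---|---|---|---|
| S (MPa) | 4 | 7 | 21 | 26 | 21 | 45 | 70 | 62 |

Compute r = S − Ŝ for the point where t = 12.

Ŝ = -10 + 3·12 = 26
r = 21 − 26 = -5

r = -5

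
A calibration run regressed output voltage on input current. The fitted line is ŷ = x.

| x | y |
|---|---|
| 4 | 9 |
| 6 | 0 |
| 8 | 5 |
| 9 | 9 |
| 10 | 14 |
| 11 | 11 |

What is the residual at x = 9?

ŷ = 9 = 9
r = 9 − 9 = 0

r = 0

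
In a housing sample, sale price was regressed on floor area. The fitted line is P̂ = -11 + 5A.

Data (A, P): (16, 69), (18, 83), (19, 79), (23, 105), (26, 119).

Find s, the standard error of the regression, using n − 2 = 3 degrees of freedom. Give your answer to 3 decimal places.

s = 3.742

A=16: P̂ = -11 + 5·16 = 69; r = 69 − 69 = 0
A=18: P̂ = -11 + 5·18 = 79; r = 83 − 79 = 4
A=19: P̂ = -11 + 5·19 = 84; r = 79 − 84 = -5
A=23: P̂ = -11 + 5·23 = 104; r = 105 − 104 = 1
A=26: P̂ = -11 + 5·26 = 119; r = 119 − 119 = 0
SSE = 0 + 16 + 25 + 1 + 0 = 42
s = √(42/3) = √14 ≈ 3.742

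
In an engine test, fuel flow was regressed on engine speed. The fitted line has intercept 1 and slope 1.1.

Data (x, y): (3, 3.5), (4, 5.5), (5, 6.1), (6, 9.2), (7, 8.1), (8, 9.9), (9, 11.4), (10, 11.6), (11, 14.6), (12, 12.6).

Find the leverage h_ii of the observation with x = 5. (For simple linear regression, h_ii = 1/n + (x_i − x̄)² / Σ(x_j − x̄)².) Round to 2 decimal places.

h = 0.18

x̄ = (3 + 4 + 5 + 6 + 7 + 8 + 9 + 10 + 11 + 12)/10 = 7.5
Σ(x − x̄)² = 20.25 + 12.25 + 6.25 + 2.25 + 0.25 + 0.25 + 2.25 + 6.25 + 12.25 + 20.25 = 82.5
h = 1/10 + (-2.5)²/82.5 = 0.1 + 0.0757576 = 0.18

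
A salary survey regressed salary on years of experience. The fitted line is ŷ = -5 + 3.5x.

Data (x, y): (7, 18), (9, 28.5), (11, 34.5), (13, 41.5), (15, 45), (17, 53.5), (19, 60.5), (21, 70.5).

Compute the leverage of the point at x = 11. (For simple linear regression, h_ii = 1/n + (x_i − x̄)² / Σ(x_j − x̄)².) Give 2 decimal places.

h = 0.18

x̄ = (7 + 9 + 11 + 13 + 15 + 17 + 19 + 21)/8 = 14
Σ(x − x̄)² = 49 + 25 + 9 + 1 + 1 + 9 + 25 + 49 = 168
h = 1/8 + (-3)²/168 = 0.125 + 0.0535714 = 0.18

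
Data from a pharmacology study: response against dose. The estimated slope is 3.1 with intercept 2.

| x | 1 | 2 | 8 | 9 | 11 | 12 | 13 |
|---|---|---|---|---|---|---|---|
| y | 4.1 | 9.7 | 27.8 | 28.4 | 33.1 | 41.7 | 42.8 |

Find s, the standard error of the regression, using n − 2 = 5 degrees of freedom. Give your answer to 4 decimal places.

s = 2.0976

x=1: ŷ = 2 + 3.1·1 = 5.1; e = 4.1 − 5.1 = -1
x=2: ŷ = 2 + 3.1·2 = 8.2; e = 9.7 − 8.2 = 1.5
x=8: ŷ = 2 + 3.1·8 = 26.8; e = 27.8 − 26.8 = 1
x=9: ŷ = 2 + 3.1·9 = 29.9; e = 28.4 − 29.9 = -1.5
x=11: ŷ = 2 + 3.1·11 = 36.1; e = 33.1 − 36.1 = -3
x=12: ŷ = 2 + 3.1·12 = 39.2; e = 41.7 − 39.2 = 2.5
x=13: ŷ = 2 + 3.1·13 = 42.3; e = 42.8 − 42.3 = 0.5
SSE = 1 + 2.25 + 1 + 2.25 + 9 + 6.25 + 0.25 = 22
s = √(22/5) = √4.4 ≈ 2.0976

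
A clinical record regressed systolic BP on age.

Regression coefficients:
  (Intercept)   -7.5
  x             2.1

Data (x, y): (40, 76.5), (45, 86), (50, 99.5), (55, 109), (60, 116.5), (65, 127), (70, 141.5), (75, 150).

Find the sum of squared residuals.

x=40: ŷ = -7.5 + 2.1·40 = 76.5; e = 76.5 − 76.5 = 0
x=45: ŷ = -7.5 + 2.1·45 = 87; e = 86 − 87 = -1
x=50: ŷ = -7.5 + 2.1·50 = 97.5; e = 99.5 − 97.5 = 2
x=55: ŷ = -7.5 + 2.1·55 = 108; e = 109 − 108 = 1
x=60: ŷ = -7.5 + 2.1·60 = 118.5; e = 116.5 − 118.5 = -2
x=65: ŷ = -7.5 + 2.1·65 = 129; e = 127 − 129 = -2
x=70: ŷ = -7.5 + 2.1·70 = 139.5; e = 141.5 − 139.5 = 2
x=75: ŷ = -7.5 + 2.1·75 = 150; e = 150 − 150 = 0
SSE = 0 + 1 + 4 + 1 + 4 + 4 + 4 + 0 = 18

SSE = 18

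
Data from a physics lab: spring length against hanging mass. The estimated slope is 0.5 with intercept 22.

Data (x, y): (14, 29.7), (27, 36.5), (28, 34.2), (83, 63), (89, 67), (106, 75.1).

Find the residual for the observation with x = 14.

ŷ = 22 + 0.5·14 = 29
e = 29.7 − 29 = 0.7

e = 0.7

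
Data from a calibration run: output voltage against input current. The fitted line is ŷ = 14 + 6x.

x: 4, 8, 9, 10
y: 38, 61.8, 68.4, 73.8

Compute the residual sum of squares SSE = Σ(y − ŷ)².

x=4: ŷ = 14 + 6·4 = 38; r = 38 − 38 = 0
x=8: ŷ = 14 + 6·8 = 62; r = 61.8 − 62 = -0.2
x=9: ŷ = 14 + 6·9 = 68; r = 68.4 − 68 = 0.4
x=10: ŷ = 14 + 6·10 = 74; r = 73.8 − 74 = -0.2
SSE = 0 + 0.04 + 0.16 + 0.04 = 0.24

SSE = 0.24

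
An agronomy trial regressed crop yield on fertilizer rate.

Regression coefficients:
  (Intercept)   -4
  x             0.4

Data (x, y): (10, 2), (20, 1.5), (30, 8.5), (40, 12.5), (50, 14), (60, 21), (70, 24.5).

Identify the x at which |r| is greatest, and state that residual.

x = 20, r = -2.5

x=10: ŷ = -4 + 0.4·10 = 0; r = 2 − 0 = 2
x=20: ŷ = -4 + 0.4·20 = 4; r = 1.5 − 4 = -2.5
x=30: ŷ = -4 + 0.4·30 = 8; r = 8.5 − 8 = 0.5
x=40: ŷ = -4 + 0.4·40 = 12; r = 12.5 − 12 = 0.5
x=50: ŷ = -4 + 0.4·50 = 16; r = 14 − 16 = -2
x=60: ŷ = -4 + 0.4·60 = 20; r = 21 − 20 = 1
x=70: ŷ = -4 + 0.4·70 = 24; r = 24.5 − 24 = 0.5
Largest |r| is 2.5 at x = 20, residual -2.5.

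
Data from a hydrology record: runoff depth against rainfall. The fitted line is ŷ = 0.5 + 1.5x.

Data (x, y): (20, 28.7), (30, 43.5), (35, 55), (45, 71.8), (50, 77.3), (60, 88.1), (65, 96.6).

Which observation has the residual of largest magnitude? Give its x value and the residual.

x = 45, r = 3.8

x=20: ŷ = 0.5 + 1.5·20 = 30.5; r = 28.7 − 30.5 = -1.8
x=30: ŷ = 0.5 + 1.5·30 = 45.5; r = 43.5 − 45.5 = -2
x=35: ŷ = 0.5 + 1.5·35 = 53; r = 55 − 53 = 2
x=45: ŷ = 0.5 + 1.5·45 = 68; r = 71.8 − 68 = 3.8
x=50: ŷ = 0.5 + 1.5·50 = 75.5; r = 77.3 − 75.5 = 1.8
x=60: ŷ = 0.5 + 1.5·60 = 90.5; r = 88.1 − 90.5 = -2.4
x=65: ŷ = 0.5 + 1.5·65 = 98; r = 96.6 − 98 = -1.4
Largest |r| is 3.8 at x = 45, residual 3.8.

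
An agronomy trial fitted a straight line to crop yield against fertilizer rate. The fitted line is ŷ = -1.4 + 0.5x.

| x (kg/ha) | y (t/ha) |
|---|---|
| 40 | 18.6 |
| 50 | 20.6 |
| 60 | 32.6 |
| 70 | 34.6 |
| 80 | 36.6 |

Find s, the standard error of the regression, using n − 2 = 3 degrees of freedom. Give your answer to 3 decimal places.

s = 3.162

x=40: ŷ = -1.4 + 0.5·40 = 18.6; r = 18.6 − 18.6 = 0
x=50: ŷ = -1.4 + 0.5·50 = 23.6; r = 20.6 − 23.6 = -3
x=60: ŷ = -1.4 + 0.5·60 = 28.6; r = 32.6 − 28.6 = 4
x=70: ŷ = -1.4 + 0.5·70 = 33.6; r = 34.6 − 33.6 = 1
x=80: ŷ = -1.4 + 0.5·80 = 38.6; r = 36.6 − 38.6 = -2
SSE = 0 + 9 + 16 + 1 + 4 = 30
s = √(30/3) = √10 ≈ 3.162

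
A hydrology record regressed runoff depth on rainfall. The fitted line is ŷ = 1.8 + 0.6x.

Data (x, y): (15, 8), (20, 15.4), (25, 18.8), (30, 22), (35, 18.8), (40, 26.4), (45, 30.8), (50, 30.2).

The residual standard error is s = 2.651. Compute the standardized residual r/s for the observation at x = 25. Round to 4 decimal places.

ŷ = 1.8 + 0.6·25 = 16.8
r = 18.8 − 16.8 = 2
r/s = 2 / 2.651 = 0.7544

0.7544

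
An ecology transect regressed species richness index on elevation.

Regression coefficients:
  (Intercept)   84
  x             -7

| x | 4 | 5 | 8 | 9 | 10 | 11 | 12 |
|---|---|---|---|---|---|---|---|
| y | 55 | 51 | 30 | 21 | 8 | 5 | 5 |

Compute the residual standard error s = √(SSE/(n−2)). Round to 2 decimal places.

x=4: ŷ = 84 − 7·4 = 56; r = 55 − 56 = -1
x=5: ŷ = 84 − 7·5 = 49; r = 51 − 49 = 2
x=8: ŷ = 84 − 7·8 = 28; r = 30 − 28 = 2
x=9: ŷ = 84 − 7·9 = 21; r = 21 − 21 = 0
x=10: ŷ = 84 − 7·10 = 14; r = 8 − 14 = -6
x=11: ŷ = 84 − 7·11 = 7; r = 5 − 7 = -2
x=12: ŷ = 84 − 7·12 = 0; r = 5 − 0 = 5
SSE = 1 + 4 + 4 + 0 + 36 + 4 + 25 = 74
s = √(74/5) = √14.8 ≈ 3.85

s = 3.85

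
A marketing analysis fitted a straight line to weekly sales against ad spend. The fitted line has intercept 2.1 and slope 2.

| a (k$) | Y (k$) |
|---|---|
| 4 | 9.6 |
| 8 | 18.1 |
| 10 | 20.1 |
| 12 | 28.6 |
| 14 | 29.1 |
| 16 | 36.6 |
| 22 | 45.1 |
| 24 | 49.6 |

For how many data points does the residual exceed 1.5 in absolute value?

a=4: Ŷ = 2.1 + 2·4 = 10.1; r = 9.6 − 10.1 = -0.5
a=8: Ŷ = 2.1 + 2·8 = 18.1; r = 18.1 − 18.1 = 0
a=10: Ŷ = 2.1 + 2·10 = 22.1; r = 20.1 − 22.1 = -2
a=12: Ŷ = 2.1 + 2·12 = 26.1; r = 28.6 − 26.1 = 2.5
a=14: Ŷ = 2.1 + 2·14 = 30.1; r = 29.1 − 30.1 = -1
a=16: Ŷ = 2.1 + 2·16 = 34.1; r = 36.6 − 34.1 = 2.5
a=22: Ŷ = 2.1 + 2·22 = 46.1; r = 45.1 − 46.1 = -1
a=24: Ŷ = 2.1 + 2·24 = 50.1; r = 49.6 − 50.1 = -0.5
|r| > 1.5: a=10 (|r|=2), a=12 (|r|=2.5), a=16 (|r|=2.5) → 3

3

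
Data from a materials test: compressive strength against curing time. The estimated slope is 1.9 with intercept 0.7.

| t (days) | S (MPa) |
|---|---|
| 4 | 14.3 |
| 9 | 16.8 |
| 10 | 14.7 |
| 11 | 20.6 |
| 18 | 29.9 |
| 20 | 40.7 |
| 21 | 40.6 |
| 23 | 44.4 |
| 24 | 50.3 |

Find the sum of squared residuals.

SSE = 108

t=4: Ŝ = 0.7 + 1.9·4 = 8.3; e = 14.3 − 8.3 = 6
t=9: Ŝ = 0.7 + 1.9·9 = 17.8; e = 16.8 − 17.8 = -1
t=10: Ŝ = 0.7 + 1.9·10 = 19.7; e = 14.7 − 19.7 = -5
t=11: Ŝ = 0.7 + 1.9·11 = 21.6; e = 20.6 − 21.6 = -1
t=18: Ŝ = 0.7 + 1.9·18 = 34.9; e = 29.9 − 34.9 = -5
t=20: Ŝ = 0.7 + 1.9·20 = 38.7; e = 40.7 − 38.7 = 2
t=21: Ŝ = 0.7 + 1.9·21 = 40.6; e = 40.6 − 40.6 = 0
t=23: Ŝ = 0.7 + 1.9·23 = 44.4; e = 44.4 − 44.4 = 0
t=24: Ŝ = 0.7 + 1.9·24 = 46.3; e = 50.3 − 46.3 = 4
SSE = 36 + 1 + 25 + 1 + 25 + 4 + 0 + 0 + 16 = 108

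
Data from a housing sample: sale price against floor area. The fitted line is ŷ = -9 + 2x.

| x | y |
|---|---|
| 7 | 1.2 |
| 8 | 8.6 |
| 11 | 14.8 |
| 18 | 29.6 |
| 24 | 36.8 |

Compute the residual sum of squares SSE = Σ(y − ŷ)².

x=7: ŷ = -9 + 2·7 = 5; r = 1.2 − 5 = -3.8
x=8: ŷ = -9 + 2·8 = 7; r = 8.6 − 7 = 1.6
x=11: ŷ = -9 + 2·11 = 13; r = 14.8 − 13 = 1.8
x=18: ŷ = -9 + 2·18 = 27; r = 29.6 − 27 = 2.6
x=24: ŷ = -9 + 2·24 = 39; r = 36.8 − 39 = -2.2
SSE = 14.44 + 2.56 + 3.24 + 6.76 + 4.84 = 31.84

SSE = 31.84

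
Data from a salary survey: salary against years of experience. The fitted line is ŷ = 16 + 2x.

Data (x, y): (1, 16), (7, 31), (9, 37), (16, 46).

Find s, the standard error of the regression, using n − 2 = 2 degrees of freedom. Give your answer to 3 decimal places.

x=1: ŷ = 16 + 2·1 = 18; e = 16 − 18 = -2
x=7: ŷ = 16 + 2·7 = 30; e = 31 − 30 = 1
x=9: ŷ = 16 + 2·9 = 34; e = 37 − 34 = 3
x=16: ŷ = 16 + 2·16 = 48; e = 46 − 48 = -2
SSE = 4 + 1 + 9 + 4 = 18
s = √(18/2) = √9 ≈ 3.000

s = 3.000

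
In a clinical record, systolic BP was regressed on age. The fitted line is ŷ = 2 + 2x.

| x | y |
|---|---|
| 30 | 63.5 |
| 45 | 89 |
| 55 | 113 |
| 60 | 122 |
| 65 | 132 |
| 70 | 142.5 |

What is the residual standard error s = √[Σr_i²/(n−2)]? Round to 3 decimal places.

x=30: ŷ = 2 + 2·30 = 62; r = 63.5 − 62 = 1.5
x=45: ŷ = 2 + 2·45 = 92; r = 89 − 92 = -3
x=55: ŷ = 2 + 2·55 = 112; r = 113 − 112 = 1
x=60: ŷ = 2 + 2·60 = 122; r = 122 − 122 = 0
x=65: ŷ = 2 + 2·65 = 132; r = 132 − 132 = 0
x=70: ŷ = 2 + 2·70 = 142; r = 142.5 − 142 = 0.5
SSE = 2.25 + 9 + 1 + 0 + 0 + 0.25 = 12.5
s = √(12.5/4) = √3.125 ≈ 1.768

s = 1.768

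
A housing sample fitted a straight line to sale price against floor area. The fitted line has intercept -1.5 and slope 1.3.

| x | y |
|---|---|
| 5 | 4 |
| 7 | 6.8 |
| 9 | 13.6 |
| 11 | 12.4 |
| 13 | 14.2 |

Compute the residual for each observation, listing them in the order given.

x=5: ŷ = -1.5 + 1.3·5 = 5; e = 4 − 5 = -1
x=7: ŷ = -1.5 + 1.3·7 = 7.6; e = 6.8 − 7.6 = -0.8
x=9: ŷ = -1.5 + 1.3·9 = 10.2; e = 13.6 − 10.2 = 3.4
x=11: ŷ = -1.5 + 1.3·11 = 12.8; e = 12.4 − 12.8 = -0.4
x=13: ŷ = -1.5 + 1.3·13 = 15.4; e = 14.2 − 15.4 = -1.2

-1, -0.8, 3.4, -0.4, -1.2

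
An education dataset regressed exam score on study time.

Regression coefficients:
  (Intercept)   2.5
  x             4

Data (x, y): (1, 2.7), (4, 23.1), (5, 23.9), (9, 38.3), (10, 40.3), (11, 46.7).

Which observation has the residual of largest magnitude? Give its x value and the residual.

x=1: ŷ = 2.5 + 4·1 = 6.5; r = 2.7 − 6.5 = -3.8
x=4: ŷ = 2.5 + 4·4 = 18.5; r = 23.1 − 18.5 = 4.6
x=5: ŷ = 2.5 + 4·5 = 22.5; r = 23.9 − 22.5 = 1.4
x=9: ŷ = 2.5 + 4·9 = 38.5; r = 38.3 − 38.5 = -0.2
x=10: ŷ = 2.5 + 4·10 = 42.5; r = 40.3 − 42.5 = -2.2
x=11: ŷ = 2.5 + 4·11 = 46.5; r = 46.7 − 46.5 = 0.2
Largest |r| is 4.6 at x = 4, residual 4.6.

x = 4, r = 4.6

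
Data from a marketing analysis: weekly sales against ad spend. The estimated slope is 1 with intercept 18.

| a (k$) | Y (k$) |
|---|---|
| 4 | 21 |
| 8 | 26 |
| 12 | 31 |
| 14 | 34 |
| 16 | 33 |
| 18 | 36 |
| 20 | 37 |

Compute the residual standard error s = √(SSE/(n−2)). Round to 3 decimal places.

a=4: Ŷ = 18 + 4 = 22; r = 21 − 22 = -1
a=8: Ŷ = 18 + 8 = 26; r = 26 − 26 = 0
a=12: Ŷ = 18 + 12 = 30; r = 31 − 30 = 1
a=14: Ŷ = 18 + 14 = 32; r = 34 − 32 = 2
a=16: Ŷ = 18 + 16 = 34; r = 33 − 34 = -1
a=18: Ŷ = 18 + 18 = 36; r = 36 − 36 = 0
a=20: Ŷ = 18 + 20 = 38; r = 37 − 38 = -1
SSE = 1 + 0 + 1 + 4 + 1 + 0 + 1 = 8
s = √(8/5) = √1.6 ≈ 1.265

s = 1.265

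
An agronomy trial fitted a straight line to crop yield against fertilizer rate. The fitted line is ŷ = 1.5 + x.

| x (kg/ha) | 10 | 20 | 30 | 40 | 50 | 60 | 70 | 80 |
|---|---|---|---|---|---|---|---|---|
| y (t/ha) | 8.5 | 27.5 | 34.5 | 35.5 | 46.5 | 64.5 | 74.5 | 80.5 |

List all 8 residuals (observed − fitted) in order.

x=10: ŷ = 1.5 + 10 = 11.5; r = 8.5 − 11.5 = -3
x=20: ŷ = 1.5 + 20 = 21.5; r = 27.5 − 21.5 = 6
x=30: ŷ = 1.5 + 30 = 31.5; r = 34.5 − 31.5 = 3
x=40: ŷ = 1.5 + 40 = 41.5; r = 35.5 − 41.5 = -6
x=50: ŷ = 1.5 + 50 = 51.5; r = 46.5 − 51.5 = -5
x=60: ŷ = 1.5 + 60 = 61.5; r = 64.5 − 61.5 = 3
x=70: ŷ = 1.5 + 70 = 71.5; r = 74.5 − 71.5 = 3
x=80: ŷ = 1.5 + 80 = 81.5; r = 80.5 − 81.5 = -1

-3, 6, 3, -6, -5, 3, 3, -1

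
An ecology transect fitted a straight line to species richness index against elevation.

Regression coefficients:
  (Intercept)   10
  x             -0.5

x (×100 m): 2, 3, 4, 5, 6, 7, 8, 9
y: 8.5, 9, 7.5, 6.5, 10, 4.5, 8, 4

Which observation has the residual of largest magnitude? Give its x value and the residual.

x=2: ŷ = 10 − 0.5·2 = 9; r = 8.5 − 9 = -0.5
x=3: ŷ = 10 − 0.5·3 = 8.5; r = 9 − 8.5 = 0.5
x=4: ŷ = 10 − 0.5·4 = 8; r = 7.5 − 8 = -0.5
x=5: ŷ = 10 − 0.5·5 = 7.5; r = 6.5 − 7.5 = -1
x=6: ŷ = 10 − 0.5·6 = 7; r = 10 − 7 = 3
x=7: ŷ = 10 − 0.5·7 = 6.5; r = 4.5 − 6.5 = -2
x=8: ŷ = 10 − 0.5·8 = 6; r = 8 − 6 = 2
x=9: ŷ = 10 − 0.5·9 = 5.5; r = 4 − 5.5 = -1.5
Largest |r| is 3 at x = 6, residual 3.

x = 6, r = 3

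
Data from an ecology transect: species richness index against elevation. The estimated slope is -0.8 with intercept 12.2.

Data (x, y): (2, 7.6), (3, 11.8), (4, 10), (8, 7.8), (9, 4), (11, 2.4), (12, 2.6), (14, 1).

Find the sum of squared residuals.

SSE = 20

x=2: ŷ = 12.2 − 0.8·2 = 10.6; e = 7.6 − 10.6 = -3
x=3: ŷ = 12.2 − 0.8·3 = 9.8; e = 11.8 − 9.8 = 2
x=4: ŷ = 12.2 − 0.8·4 = 9; e = 10 − 9 = 1
x=8: ŷ = 12.2 − 0.8·8 = 5.8; e = 7.8 − 5.8 = 2
x=9: ŷ = 12.2 − 0.8·9 = 5; e = 4 − 5 = -1
x=11: ŷ = 12.2 − 0.8·11 = 3.4; e = 2.4 − 3.4 = -1
x=12: ŷ = 12.2 − 0.8·12 = 2.6; e = 2.6 − 2.6 = 0
x=14: ŷ = 12.2 − 0.8·14 = 1; e = 1 − 1 = 0
SSE = 9 + 4 + 1 + 4 + 1 + 1 + 0 + 0 = 20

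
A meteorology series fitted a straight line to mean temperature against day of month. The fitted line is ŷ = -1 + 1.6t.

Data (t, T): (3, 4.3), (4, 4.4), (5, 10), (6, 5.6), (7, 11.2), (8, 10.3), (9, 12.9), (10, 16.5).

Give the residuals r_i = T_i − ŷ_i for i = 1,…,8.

0.5, -1, 3, -3, 1, -1.5, -0.5, 1.5

t=3: ŷ = -1 + 1.6·3 = 3.8; r = 4.3 − 3.8 = 0.5
t=4: ŷ = -1 + 1.6·4 = 5.4; r = 4.4 − 5.4 = -1
t=5: ŷ = -1 + 1.6·5 = 7; r = 10 − 7 = 3
t=6: ŷ = -1 + 1.6·6 = 8.6; r = 5.6 − 8.6 = -3
t=7: ŷ = -1 + 1.6·7 = 10.2; r = 11.2 − 10.2 = 1
t=8: ŷ = -1 + 1.6·8 = 11.8; r = 10.3 − 11.8 = -1.5
t=9: ŷ = -1 + 1.6·9 = 13.4; r = 12.9 − 13.4 = -0.5
t=10: ŷ = -1 + 1.6·10 = 15; r = 16.5 − 15 = 1.5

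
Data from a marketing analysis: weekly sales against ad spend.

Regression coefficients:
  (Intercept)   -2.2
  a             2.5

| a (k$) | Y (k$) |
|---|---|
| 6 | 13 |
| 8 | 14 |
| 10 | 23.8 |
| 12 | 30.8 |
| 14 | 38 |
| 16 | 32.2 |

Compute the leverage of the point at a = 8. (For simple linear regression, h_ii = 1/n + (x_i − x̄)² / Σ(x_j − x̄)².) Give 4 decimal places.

ā = (6 + 8 + 10 + 12 + 14 + 16)/6 = 11
Σ(a − ā)² = 25 + 9 + 1 + 1 + 9 + 25 = 70
h = 1/6 + (-3)²/70 = 0.166667 + 0.128571 = 0.2952

h = 0.2952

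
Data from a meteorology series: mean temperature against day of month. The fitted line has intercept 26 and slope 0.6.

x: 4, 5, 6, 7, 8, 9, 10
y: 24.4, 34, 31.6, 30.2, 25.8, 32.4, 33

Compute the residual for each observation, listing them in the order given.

x=4: ŷ = 26 + 0.6·4 = 28.4; e = 24.4 − 28.4 = -4
x=5: ŷ = 26 + 0.6·5 = 29; e = 34 − 29 = 5
x=6: ŷ = 26 + 0.6·6 = 29.6; e = 31.6 − 29.6 = 2
x=7: ŷ = 26 + 0.6·7 = 30.2; e = 30.2 − 30.2 = 0
x=8: ŷ = 26 + 0.6·8 = 30.8; e = 25.8 − 30.8 = -5
x=9: ŷ = 26 + 0.6·9 = 31.4; e = 32.4 − 31.4 = 1
x=10: ŷ = 26 + 0.6·10 = 32; e = 33 − 32 = 1

-4, 5, 2, 0, -5, 1, 1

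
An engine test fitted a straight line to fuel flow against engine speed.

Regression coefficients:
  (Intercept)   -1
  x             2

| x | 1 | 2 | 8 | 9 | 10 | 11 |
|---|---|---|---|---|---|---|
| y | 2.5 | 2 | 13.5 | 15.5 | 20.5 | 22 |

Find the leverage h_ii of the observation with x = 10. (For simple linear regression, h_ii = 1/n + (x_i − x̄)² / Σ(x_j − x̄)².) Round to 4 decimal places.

h = 0.2771

x̄ = (1 + 2 + 8 + 9 + 10 + 11)/6 = 6.83333
Σ(x − x̄)² = 34.0278 + 23.3611 + 1.36111 + 4.69444 + 10.0278 + 17.3611 = 90.8333
h = 1/6 + (3.16667)²/90.8333 = 0.166667 + 0.110398 = 0.2771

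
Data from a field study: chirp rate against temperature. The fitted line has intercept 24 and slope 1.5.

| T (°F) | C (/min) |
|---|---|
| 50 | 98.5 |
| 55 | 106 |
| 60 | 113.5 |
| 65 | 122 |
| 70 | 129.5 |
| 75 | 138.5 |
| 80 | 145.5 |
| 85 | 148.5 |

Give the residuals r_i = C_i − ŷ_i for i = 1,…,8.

T=50: ŷ = 24 + 1.5·50 = 99; r = 98.5 − 99 = -0.5
T=55: ŷ = 24 + 1.5·55 = 106.5; r = 106 − 106.5 = -0.5
T=60: ŷ = 24 + 1.5·60 = 114; r = 113.5 − 114 = -0.5
T=65: ŷ = 24 + 1.5·65 = 121.5; r = 122 − 121.5 = 0.5
T=70: ŷ = 24 + 1.5·70 = 129; r = 129.5 − 129 = 0.5
T=75: ŷ = 24 + 1.5·75 = 136.5; r = 138.5 − 136.5 = 2
T=80: ŷ = 24 + 1.5·80 = 144; r = 145.5 − 144 = 1.5
T=85: ŷ = 24 + 1.5·85 = 151.5; r = 148.5 − 151.5 = -3

-0.5, -0.5, -0.5, 0.5, 0.5, 2, 1.5, -3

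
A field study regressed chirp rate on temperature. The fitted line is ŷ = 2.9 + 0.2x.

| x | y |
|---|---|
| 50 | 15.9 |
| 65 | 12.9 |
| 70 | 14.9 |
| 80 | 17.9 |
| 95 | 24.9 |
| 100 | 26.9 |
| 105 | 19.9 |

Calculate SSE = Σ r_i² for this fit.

SSE = 64

x=50: ŷ = 2.9 + 0.2·50 = 12.9; r = 15.9 − 12.9 = 3
x=65: ŷ = 2.9 + 0.2·65 = 15.9; r = 12.9 − 15.9 = -3
x=70: ŷ = 2.9 + 0.2·70 = 16.9; r = 14.9 − 16.9 = -2
x=80: ŷ = 2.9 + 0.2·80 = 18.9; r = 17.9 − 18.9 = -1
x=95: ŷ = 2.9 + 0.2·95 = 21.9; r = 24.9 − 21.9 = 3
x=100: ŷ = 2.9 + 0.2·100 = 22.9; r = 26.9 − 22.9 = 4
x=105: ŷ = 2.9 + 0.2·105 = 23.9; r = 19.9 − 23.9 = -4
SSE = 9 + 9 + 4 + 1 + 9 + 16 + 16 = 64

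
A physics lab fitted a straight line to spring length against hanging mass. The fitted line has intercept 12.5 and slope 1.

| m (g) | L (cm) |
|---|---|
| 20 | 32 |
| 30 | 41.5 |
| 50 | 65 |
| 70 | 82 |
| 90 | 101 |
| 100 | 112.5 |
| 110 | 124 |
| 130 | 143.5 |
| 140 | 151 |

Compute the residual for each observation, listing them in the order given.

m=20: L̂ = 12.5 + 20 = 32.5; e = 32 − 32.5 = -0.5
m=30: L̂ = 12.5 + 30 = 42.5; e = 41.5 − 42.5 = -1
m=50: L̂ = 12.5 + 50 = 62.5; e = 65 − 62.5 = 2.5
m=70: L̂ = 12.5 + 70 = 82.5; e = 82 − 82.5 = -0.5
m=90: L̂ = 12.5 + 90 = 102.5; e = 101 − 102.5 = -1.5
m=100: L̂ = 12.5 + 100 = 112.5; e = 112.5 − 112.5 = 0
m=110: L̂ = 12.5 + 110 = 122.5; e = 124 − 122.5 = 1.5
m=130: L̂ = 12.5 + 130 = 142.5; e = 143.5 − 142.5 = 1
m=140: L̂ = 12.5 + 140 = 152.5; e = 151 − 152.5 = -1.5

-0.5, -1, 2.5, -0.5, -1.5, 0, 1.5, 1, -1.5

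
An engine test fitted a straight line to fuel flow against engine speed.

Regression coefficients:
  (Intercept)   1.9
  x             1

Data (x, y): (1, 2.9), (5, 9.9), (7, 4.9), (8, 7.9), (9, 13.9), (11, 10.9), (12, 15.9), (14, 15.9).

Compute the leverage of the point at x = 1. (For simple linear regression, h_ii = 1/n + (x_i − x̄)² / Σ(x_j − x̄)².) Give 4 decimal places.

h = 0.5787

x̄ = (1 + 5 + 7 + 8 + 9 + 11 + 12 + 14)/8 = 8.375
Σ(x − x̄)² = 54.3906 + 11.3906 + 1.89062 + 0.140625 + 0.390625 + 6.89062 + 13.1406 + 31.6406 = 119.875
h = 1/8 + (-7.375)²/119.875 = 0.125 + 0.453728 = 0.5787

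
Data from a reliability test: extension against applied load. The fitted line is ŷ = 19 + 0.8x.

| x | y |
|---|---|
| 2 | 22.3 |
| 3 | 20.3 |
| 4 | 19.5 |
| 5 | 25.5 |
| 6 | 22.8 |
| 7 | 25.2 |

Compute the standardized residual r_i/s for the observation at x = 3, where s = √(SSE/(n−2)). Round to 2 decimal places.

-0.50

x=2: ŷ = 19 + 0.8·2 = 20.6; r = 22.3 − 20.6 = 1.7
x=3: ŷ = 19 + 0.8·3 = 21.4; r = 20.3 − 21.4 = -1.1
x=4: ŷ = 19 + 0.8·4 = 22.2; r = 19.5 − 22.2 = -2.7
x=5: ŷ = 19 + 0.8·5 = 23; r = 25.5 − 23 = 2.5
x=6: ŷ = 19 + 0.8·6 = 23.8; r = 22.8 − 23.8 = -1
x=7: ŷ = 19 + 0.8·7 = 24.6; r = 25.2 − 24.6 = 0.6
SSE = 2.89 + 1.21 + 7.29 + 6.25 + 1 + 0.36 = 19
s = √(19/4) = 2.17945
r/s = -1.1 / 2.17945 = -0.50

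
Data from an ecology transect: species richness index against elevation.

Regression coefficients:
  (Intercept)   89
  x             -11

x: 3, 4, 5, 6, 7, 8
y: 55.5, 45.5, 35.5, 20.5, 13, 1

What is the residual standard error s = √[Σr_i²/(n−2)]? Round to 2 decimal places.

s = 1.58

x=3: ŷ = 89 − 11·3 = 56; r = 55.5 − 56 = -0.5
x=4: ŷ = 89 − 11·4 = 45; r = 45.5 − 45 = 0.5
x=5: ŷ = 89 − 11·5 = 34; r = 35.5 − 34 = 1.5
x=6: ŷ = 89 − 11·6 = 23; r = 20.5 − 23 = -2.5
x=7: ŷ = 89 − 11·7 = 12; r = 13 − 12 = 1
x=8: ŷ = 89 − 11·8 = 1; r = 1 − 1 = 0
SSE = 0.25 + 0.25 + 2.25 + 6.25 + 1 + 0 = 10
s = √(10/4) = √2.5 ≈ 1.58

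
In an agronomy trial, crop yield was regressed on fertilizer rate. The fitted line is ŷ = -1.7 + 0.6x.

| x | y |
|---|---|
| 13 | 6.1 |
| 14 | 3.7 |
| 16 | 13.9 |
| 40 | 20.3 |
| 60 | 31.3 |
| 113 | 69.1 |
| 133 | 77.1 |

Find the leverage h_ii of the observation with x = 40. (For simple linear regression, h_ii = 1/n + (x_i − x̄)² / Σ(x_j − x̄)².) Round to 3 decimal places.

h = 0.159

x̄ = (13 + 14 + 16 + 40 + 60 + 113 + 133)/7 = 55.5714
Σ(x − x̄)² = 1812.33 + 1728.18 + 1565.9 + 242.469 + 19.6122 + 3298.04 + 5995.18 = 14661.7
h = 1/7 + (-15.5714)²/14661.7 = 0.142857 + 0.0165376 = 0.159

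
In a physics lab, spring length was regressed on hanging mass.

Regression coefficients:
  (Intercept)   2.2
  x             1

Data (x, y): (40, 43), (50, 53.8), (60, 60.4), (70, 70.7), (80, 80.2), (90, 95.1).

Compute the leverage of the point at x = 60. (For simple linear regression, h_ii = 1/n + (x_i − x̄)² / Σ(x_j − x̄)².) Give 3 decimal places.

h = 0.181

x̄ = (40 + 50 + 60 + 70 + 80 + 90)/6 = 65
Σ(x − x̄)² = 625 + 225 + 25 + 25 + 225 + 625 = 1750
h = 1/6 + (-5)²/1750 = 0.166667 + 0.0142857 = 0.181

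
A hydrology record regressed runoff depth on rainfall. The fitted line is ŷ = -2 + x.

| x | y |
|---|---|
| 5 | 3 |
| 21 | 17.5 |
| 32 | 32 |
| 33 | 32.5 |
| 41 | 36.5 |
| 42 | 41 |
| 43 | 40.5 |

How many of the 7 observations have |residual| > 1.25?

4

x=5: ŷ = -2 + 5 = 3; r = 3 − 3 = 0
x=21: ŷ = -2 + 21 = 19; r = 17.5 − 19 = -1.5
x=32: ŷ = -2 + 32 = 30; r = 32 − 30 = 2
x=33: ŷ = -2 + 33 = 31; r = 32.5 − 31 = 1.5
x=41: ŷ = -2 + 41 = 39; r = 36.5 − 39 = -2.5
x=42: ŷ = -2 + 42 = 40; r = 41 − 40 = 1
x=43: ŷ = -2 + 43 = 41; r = 40.5 − 41 = -0.5
|r| > 1.25: x=21 (|r|=1.5), x=32 (|r|=2), x=33 (|r|=1.5), x=41 (|r|=2.5) → 4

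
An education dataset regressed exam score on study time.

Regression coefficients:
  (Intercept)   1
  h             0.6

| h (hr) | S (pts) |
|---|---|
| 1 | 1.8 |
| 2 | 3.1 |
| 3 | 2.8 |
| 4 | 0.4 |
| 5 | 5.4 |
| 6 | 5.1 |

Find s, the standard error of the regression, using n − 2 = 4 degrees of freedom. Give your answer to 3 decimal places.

s = 1.736

h=1: Ŝ = 1 + 0.6·1 = 1.6; e = 1.8 − 1.6 = 0.2
h=2: Ŝ = 1 + 0.6·2 = 2.2; e = 3.1 − 2.2 = 0.9
h=3: Ŝ = 1 + 0.6·3 = 2.8; e = 2.8 − 2.8 = 0
h=4: Ŝ = 1 + 0.6·4 = 3.4; e = 0.4 − 3.4 = -3
h=5: Ŝ = 1 + 0.6·5 = 4; e = 5.4 − 4 = 1.4
h=6: Ŝ = 1 + 0.6·6 = 4.6; e = 5.1 − 4.6 = 0.5
SSE = 0.04 + 0.81 + 0 + 9 + 1.96 + 0.25 = 12.06
s = √(12.06/4) = √3.015 ≈ 1.736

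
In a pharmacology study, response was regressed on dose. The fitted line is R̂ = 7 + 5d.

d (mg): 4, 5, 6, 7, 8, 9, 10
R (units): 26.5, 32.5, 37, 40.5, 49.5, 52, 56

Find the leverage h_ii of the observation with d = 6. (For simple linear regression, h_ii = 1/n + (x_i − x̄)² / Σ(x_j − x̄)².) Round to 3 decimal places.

d̄ = (4 + 5 + 6 + 7 + 8 + 9 + 10)/7 = 7
Σ(d − d̄)² = 9 + 4 + 1 + 0 + 1 + 4 + 9 = 28
h = 1/7 + (-1)²/28 = 0.142857 + 0.0357143 = 0.179

h = 0.179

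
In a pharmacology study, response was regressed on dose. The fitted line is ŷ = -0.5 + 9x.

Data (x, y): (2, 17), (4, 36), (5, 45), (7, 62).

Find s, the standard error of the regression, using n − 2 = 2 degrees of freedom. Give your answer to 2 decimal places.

x=2: ŷ = -0.5 + 9·2 = 17.5; r = 17 − 17.5 = -0.5
x=4: ŷ = -0.5 + 9·4 = 35.5; r = 36 − 35.5 = 0.5
x=5: ŷ = -0.5 + 9·5 = 44.5; r = 45 − 44.5 = 0.5
x=7: ŷ = -0.5 + 9·7 = 62.5; r = 62 − 62.5 = -0.5
SSE = 0.25 + 0.25 + 0.25 + 0.25 = 1
s = √(1/2) = √0.5 ≈ 0.71

s = 0.71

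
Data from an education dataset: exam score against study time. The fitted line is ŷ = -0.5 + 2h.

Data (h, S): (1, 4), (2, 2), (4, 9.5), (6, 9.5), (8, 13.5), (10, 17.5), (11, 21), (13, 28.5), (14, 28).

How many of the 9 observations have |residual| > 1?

h=1: ŷ = -0.5 + 2·1 = 1.5; e = 4 − 1.5 = 2.5
h=2: ŷ = -0.5 + 2·2 = 3.5; e = 2 − 3.5 = -1.5
h=4: ŷ = -0.5 + 2·4 = 7.5; e = 9.5 − 7.5 = 2
h=6: ŷ = -0.5 + 2·6 = 11.5; e = 9.5 − 11.5 = -2
h=8: ŷ = -0.5 + 2·8 = 15.5; e = 13.5 − 15.5 = -2
h=10: ŷ = -0.5 + 2·10 = 19.5; e = 17.5 − 19.5 = -2
h=11: ŷ = -0.5 + 2·11 = 21.5; e = 21 − 21.5 = -0.5
h=13: ŷ = -0.5 + 2·13 = 25.5; e = 28.5 − 25.5 = 3
h=14: ŷ = -0.5 + 2·14 = 27.5; e = 28 − 27.5 = 0.5
|e| > 1: h=1 (|e|=2.5), h=2 (|e|=1.5), h=4 (|e|=2), h=6 (|e|=2), h=8 (|e|=2), h=10 (|e|=2), h=13 (|e|=3) → 7

7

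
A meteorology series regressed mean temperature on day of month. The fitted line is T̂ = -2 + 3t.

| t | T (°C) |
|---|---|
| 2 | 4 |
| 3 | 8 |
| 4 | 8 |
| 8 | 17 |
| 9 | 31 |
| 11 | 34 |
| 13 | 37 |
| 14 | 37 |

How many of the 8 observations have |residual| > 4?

t=2: T̂ = -2 + 3·2 = 4; e = 4 − 4 = 0
t=3: T̂ = -2 + 3·3 = 7; e = 8 − 7 = 1
t=4: T̂ = -2 + 3·4 = 10; e = 8 − 10 = -2
t=8: T̂ = -2 + 3·8 = 22; e = 17 − 22 = -5
t=9: T̂ = -2 + 3·9 = 25; e = 31 − 25 = 6
t=11: T̂ = -2 + 3·11 = 31; e = 34 − 31 = 3
t=13: T̂ = -2 + 3·13 = 37; e = 37 − 37 = 0
t=14: T̂ = -2 + 3·14 = 40; e = 37 − 40 = -3
|e| > 4: t=8 (|e|=5), t=9 (|e|=6) → 2

2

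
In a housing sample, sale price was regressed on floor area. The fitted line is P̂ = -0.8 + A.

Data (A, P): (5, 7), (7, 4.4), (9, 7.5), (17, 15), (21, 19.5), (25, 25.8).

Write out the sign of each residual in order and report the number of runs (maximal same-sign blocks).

3 runs

A=5: P̂ = -0.8 + 5 = 4.2; r = 7 − 4.2 = 2.8
A=7: P̂ = -0.8 + 7 = 6.2; r = 4.4 − 6.2 = -1.8
A=9: P̂ = -0.8 + 9 = 8.2; r = 7.5 − 8.2 = -0.7
A=17: P̂ = -0.8 + 17 = 16.2; r = 15 − 16.2 = -1.2
A=21: P̂ = -0.8 + 21 = 20.2; r = 19.5 − 20.2 = -0.7
A=25: P̂ = -0.8 + 25 = 24.2; r = 25.8 − 24.2 = 1.6
Signs: + − − − − +
Runs: +×1, −×4, +×1 → 3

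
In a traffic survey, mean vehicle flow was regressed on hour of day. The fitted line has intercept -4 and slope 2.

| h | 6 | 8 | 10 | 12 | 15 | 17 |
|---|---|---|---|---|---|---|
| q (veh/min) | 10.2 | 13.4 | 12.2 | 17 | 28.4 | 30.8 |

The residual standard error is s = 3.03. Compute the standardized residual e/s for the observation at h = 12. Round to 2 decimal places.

ŷ = -4 + 2·12 = 20
e = 17 − 20 = -3
e/s = -3 / 3.03 = -0.99

-0.99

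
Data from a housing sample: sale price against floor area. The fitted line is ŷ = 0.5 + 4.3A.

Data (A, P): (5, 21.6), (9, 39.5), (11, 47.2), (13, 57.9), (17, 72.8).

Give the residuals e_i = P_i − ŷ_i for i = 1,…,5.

A=5: ŷ = 0.5 + 4.3·5 = 22; e = 21.6 − 22 = -0.4
A=9: ŷ = 0.5 + 4.3·9 = 39.2; e = 39.5 − 39.2 = 0.3
A=11: ŷ = 0.5 + 4.3·11 = 47.8; e = 47.2 − 47.8 = -0.6
A=13: ŷ = 0.5 + 4.3·13 = 56.4; e = 57.9 − 56.4 = 1.5
A=17: ŷ = 0.5 + 4.3·17 = 73.6; e = 72.8 − 73.6 = -0.8

-0.4, 0.3, -0.6, 1.5, -0.8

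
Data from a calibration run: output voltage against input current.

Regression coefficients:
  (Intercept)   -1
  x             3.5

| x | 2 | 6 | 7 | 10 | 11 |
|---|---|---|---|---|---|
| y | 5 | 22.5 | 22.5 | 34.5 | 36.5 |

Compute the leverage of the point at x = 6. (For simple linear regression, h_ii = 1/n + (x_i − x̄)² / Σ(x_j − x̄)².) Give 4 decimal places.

x̄ = (2 + 6 + 7 + 10 + 11)/5 = 7.2
Σ(x − x̄)² = 27.04 + 1.44 + 0.04 + 7.84 + 14.44 = 50.8
h = 1/5 + (-1.2)²/50.8 = 0.2 + 0.0283465 = 0.2283

h = 0.2283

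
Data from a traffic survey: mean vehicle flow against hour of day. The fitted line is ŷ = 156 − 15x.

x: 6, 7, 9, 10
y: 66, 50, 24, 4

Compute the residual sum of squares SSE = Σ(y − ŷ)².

SSE = 14

x=6: ŷ = 156 − 15·6 = 66; e = 66 − 66 = 0
x=7: ŷ = 156 − 15·7 = 51; e = 50 − 51 = -1
x=9: ŷ = 156 − 15·9 = 21; e = 24 − 21 = 3
x=10: ŷ = 156 − 15·10 = 6; e = 4 − 6 = -2
SSE = 0 + 1 + 9 + 4 = 14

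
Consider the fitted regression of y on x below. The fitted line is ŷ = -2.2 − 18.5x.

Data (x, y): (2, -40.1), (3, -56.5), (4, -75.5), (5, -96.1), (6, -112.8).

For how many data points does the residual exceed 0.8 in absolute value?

3

x=2: ŷ = -2.2 − 18.5·2 = -39.2; e = -40.1 − (-39.2) = -0.9
x=3: ŷ = -2.2 − 18.5·3 = -57.7; e = -56.5 − (-57.7) = 1.2
x=4: ŷ = -2.2 − 18.5·4 = -76.2; e = -75.5 − (-76.2) = 0.7
x=5: ŷ = -2.2 − 18.5·5 = -94.7; e = -96.1 − (-94.7) = -1.4
x=6: ŷ = -2.2 − 18.5·6 = -113.2; e = -112.8 − (-113.2) = 0.4
|e| > 0.8: x=2 (|e|=0.9), x=3 (|e|=1.2), x=5 (|e|=1.4) → 3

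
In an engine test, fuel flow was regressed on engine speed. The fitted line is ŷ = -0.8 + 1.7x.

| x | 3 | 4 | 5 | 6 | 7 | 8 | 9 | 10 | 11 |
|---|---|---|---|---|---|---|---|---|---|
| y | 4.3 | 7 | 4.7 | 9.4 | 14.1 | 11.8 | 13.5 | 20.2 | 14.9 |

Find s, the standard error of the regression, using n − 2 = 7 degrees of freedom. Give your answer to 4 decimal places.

x=3: ŷ = -0.8 + 1.7·3 = 4.3; e = 4.3 − 4.3 = 0
x=4: ŷ = -0.8 + 1.7·4 = 6; e = 7 − 6 = 1
x=5: ŷ = -0.8 + 1.7·5 = 7.7; e = 4.7 − 7.7 = -3
x=6: ŷ = -0.8 + 1.7·6 = 9.4; e = 9.4 − 9.4 = 0
x=7: ŷ = -0.8 + 1.7·7 = 11.1; e = 14.1 − 11.1 = 3
x=8: ŷ = -0.8 + 1.7·8 = 12.8; e = 11.8 − 12.8 = -1
x=9: ŷ = -0.8 + 1.7·9 = 14.5; e = 13.5 − 14.5 = -1
x=10: ŷ = -0.8 + 1.7·10 = 16.2; e = 20.2 − 16.2 = 4
x=11: ŷ = -0.8 + 1.7·11 = 17.9; e = 14.9 − 17.9 = -3
SSE = 0 + 1 + 9 + 0 + 9 + 1 + 1 + 16 + 9 = 46
s = √(46/7) = √6.57143 ≈ 2.5635

s = 2.5635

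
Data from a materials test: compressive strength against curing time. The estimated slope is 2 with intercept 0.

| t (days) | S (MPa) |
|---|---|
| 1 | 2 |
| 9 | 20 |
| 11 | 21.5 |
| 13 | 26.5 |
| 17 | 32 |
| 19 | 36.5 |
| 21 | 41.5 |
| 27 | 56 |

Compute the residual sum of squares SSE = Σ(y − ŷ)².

SSE = 15

t=1: ŷ = 2·1 = 2; r = 2 − 2 = 0
t=9: ŷ = 2·9 = 18; r = 20 − 18 = 2
t=11: ŷ = 2·11 = 22; r = 21.5 − 22 = -0.5
t=13: ŷ = 2·13 = 26; r = 26.5 − 26 = 0.5
t=17: ŷ = 2·17 = 34; r = 32 − 34 = -2
t=19: ŷ = 2·19 = 38; r = 36.5 − 38 = -1.5
t=21: ŷ = 2·21 = 42; r = 41.5 − 42 = -0.5
t=27: ŷ = 2·27 = 54; r = 56 − 54 = 2
SSE = 0 + 4 + 0.25 + 0.25 + 4 + 2.25 + 0.25 + 4 = 15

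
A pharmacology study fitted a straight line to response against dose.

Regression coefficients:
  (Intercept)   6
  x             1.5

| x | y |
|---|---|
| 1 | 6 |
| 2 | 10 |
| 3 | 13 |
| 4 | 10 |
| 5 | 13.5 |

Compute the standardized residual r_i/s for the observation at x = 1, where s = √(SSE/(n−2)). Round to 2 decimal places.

x=1: ŷ = 6 + 1.5·1 = 7.5; r = 6 − 7.5 = -1.5
x=2: ŷ = 6 + 1.5·2 = 9; r = 10 − 9 = 1
x=3: ŷ = 6 + 1.5·3 = 10.5; r = 13 − 10.5 = 2.5
x=4: ŷ = 6 + 1.5·4 = 12; r = 10 − 12 = -2
x=5: ŷ = 6 + 1.5·5 = 13.5; r = 13.5 − 13.5 = 0
SSE = 2.25 + 1 + 6.25 + 4 + 0 = 13.5
s = √(13.5/3) = 2.12132
r/s = -1.5 / 2.12132 = -0.71

-0.71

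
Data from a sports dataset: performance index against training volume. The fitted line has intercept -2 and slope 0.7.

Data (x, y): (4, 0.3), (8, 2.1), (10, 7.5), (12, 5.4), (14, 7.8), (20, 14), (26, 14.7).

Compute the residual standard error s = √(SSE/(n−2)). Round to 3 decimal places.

x=4: ŷ = -2 + 0.7·4 = 0.8; e = 0.3 − 0.8 = -0.5
x=8: ŷ = -2 + 0.7·8 = 3.6; e = 2.1 − 3.6 = -1.5
x=10: ŷ = -2 + 0.7·10 = 5; e = 7.5 − 5 = 2.5
x=12: ŷ = -2 + 0.7·12 = 6.4; e = 5.4 − 6.4 = -1
x=14: ŷ = -2 + 0.7·14 = 7.8; e = 7.8 − 7.8 = 0
x=20: ŷ = -2 + 0.7·20 = 12; e = 14 − 12 = 2
x=26: ŷ = -2 + 0.7·26 = 16.2; e = 14.7 − 16.2 = -1.5
SSE = 0.25 + 2.25 + 6.25 + 1 + 0 + 4 + 2.25 = 16
s = √(16/5) = √3.2 ≈ 1.789

s = 1.789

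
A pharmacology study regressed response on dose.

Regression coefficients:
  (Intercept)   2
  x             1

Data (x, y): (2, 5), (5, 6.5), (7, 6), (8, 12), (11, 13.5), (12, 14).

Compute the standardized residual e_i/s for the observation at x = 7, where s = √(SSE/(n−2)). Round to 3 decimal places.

x=2: ŷ = 2 + 2 = 4; e = 5 − 4 = 1
x=5: ŷ = 2 + 5 = 7; e = 6.5 − 7 = -0.5
x=7: ŷ = 2 + 7 = 9; e = 6 − 9 = -3
x=8: ŷ = 2 + 8 = 10; e = 12 − 10 = 2
x=11: ŷ = 2 + 11 = 13; e = 13.5 − 13 = 0.5
x=12: ŷ = 2 + 12 = 14; e = 14 − 14 = 0
SSE = 1 + 0.25 + 9 + 4 + 0.25 + 0 = 14.5
s = √(14.5/4) = 1.90394
e/s = -3 / 1.90394 = -1.576

-1.576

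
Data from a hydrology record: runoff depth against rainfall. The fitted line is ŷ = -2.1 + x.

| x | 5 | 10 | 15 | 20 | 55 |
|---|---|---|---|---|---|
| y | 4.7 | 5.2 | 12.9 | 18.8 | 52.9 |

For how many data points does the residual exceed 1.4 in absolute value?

x=5: ŷ = -2.1 + 5 = 2.9; r = 4.7 − 2.9 = 1.8
x=10: ŷ = -2.1 + 10 = 7.9; r = 5.2 − 7.9 = -2.7
x=15: ŷ = -2.1 + 15 = 12.9; r = 12.9 − 12.9 = 0
x=20: ŷ = -2.1 + 20 = 17.9; r = 18.8 − 17.9 = 0.9
x=55: ŷ = -2.1 + 55 = 52.9; r = 52.9 − 52.9 = 0
|r| > 1.4: x=5 (|r|=1.8), x=10 (|r|=2.7) → 2

2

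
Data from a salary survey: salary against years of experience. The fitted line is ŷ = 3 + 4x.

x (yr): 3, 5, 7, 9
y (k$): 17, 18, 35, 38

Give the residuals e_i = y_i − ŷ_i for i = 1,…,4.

2, -5, 4, -1

x=3: ŷ = 3 + 4·3 = 15; e = 17 − 15 = 2
x=5: ŷ = 3 + 4·5 = 23; e = 18 − 23 = -5
x=7: ŷ = 3 + 4·7 = 31; e = 35 − 31 = 4
x=9: ŷ = 3 + 4·9 = 39; e = 38 − 39 = -1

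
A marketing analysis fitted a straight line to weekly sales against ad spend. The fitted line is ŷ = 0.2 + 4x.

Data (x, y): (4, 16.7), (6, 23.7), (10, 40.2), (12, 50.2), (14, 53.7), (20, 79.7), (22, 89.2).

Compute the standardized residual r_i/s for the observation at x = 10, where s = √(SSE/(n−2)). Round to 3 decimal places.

0.000

x=4: ŷ = 0.2 + 4·4 = 16.2; r = 16.7 − 16.2 = 0.5
x=6: ŷ = 0.2 + 4·6 = 24.2; r = 23.7 − 24.2 = -0.5
x=10: ŷ = 0.2 + 4·10 = 40.2; r = 40.2 − 40.2 = 0
x=12: ŷ = 0.2 + 4·12 = 48.2; r = 50.2 − 48.2 = 2
x=14: ŷ = 0.2 + 4·14 = 56.2; r = 53.7 − 56.2 = -2.5
x=20: ŷ = 0.2 + 4·20 = 80.2; r = 79.7 − 80.2 = -0.5
x=22: ŷ = 0.2 + 4·22 = 88.2; r = 89.2 − 88.2 = 1
SSE = 0.25 + 0.25 + 0 + 4 + 6.25 + 0.25 + 1 = 12
s = √(12/5) = 1.54919
r/s = 0 / 1.54919 = 0.000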